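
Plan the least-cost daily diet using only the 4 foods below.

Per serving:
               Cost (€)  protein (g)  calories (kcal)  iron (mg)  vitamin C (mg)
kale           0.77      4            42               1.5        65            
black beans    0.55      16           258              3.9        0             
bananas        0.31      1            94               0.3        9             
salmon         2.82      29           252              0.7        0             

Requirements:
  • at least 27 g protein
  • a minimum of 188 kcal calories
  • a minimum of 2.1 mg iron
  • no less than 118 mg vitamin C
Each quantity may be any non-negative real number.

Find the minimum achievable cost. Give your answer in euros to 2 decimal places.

Let x1 = servings of kale, x2 = servings of black beans, x3 = servings of bananas, x4 = servings of salmon.
min 0.77x1 + 0.55x2 + 0.31x3 + 2.82x4 subject to:
  4x1 + 16x2 + 1x3 + 29x4 ≥ 27   (protein)
  42x1 + 258x2 + 94x3 + 252x4 ≥ 188   (calories)
  1.5x1 + 3.9x2 + 0.3x3 + 0.7x4 ≥ 2.1   (iron)
  65x1 + 9x3 ≥ 118   (vitamin C)
  x1, x2, x3, x4 ≥ 0.
The minimum-cost mix takes nothing from bananas, salmon — only kale, black beans. The protein and vitamin C requirements are met with equality.
Solving gives x1 = 1.815, x2 = 1.234.
Total cost: 0.77·1.815 + 0.55·1.234 = 2.0763.

€2.08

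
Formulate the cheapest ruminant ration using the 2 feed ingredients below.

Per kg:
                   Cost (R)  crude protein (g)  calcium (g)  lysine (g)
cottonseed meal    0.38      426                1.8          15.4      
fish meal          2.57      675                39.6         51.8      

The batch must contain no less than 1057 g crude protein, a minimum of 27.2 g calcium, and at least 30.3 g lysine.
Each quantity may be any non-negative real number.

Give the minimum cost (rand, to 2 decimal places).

Set it up as a linear program. Let x1 = kg of cottonseed meal, x2 = kg of fish meal.
Minimize 0.38x1 + 2.57x2 s.t.:
  426x1 + 675x2 ≥ 1057   (crude protein)
  1.8x1 + 39.6x2 ≥ 27.2   (calcium)
  15.4x1 + 51.8x2 ≥ 30.3   (lysine)
  x1, x2 ≥ 0.
Both inputs are positive at the optimum. The crude protein and calcium requirements are met with equality.
Optimal quantities: cottonseed meal = 1.501 kg, fish meal = 0.6186 kg.
Total cost: 0.38·1.501 + 2.57·0.6186 = 2.1602.

R2.16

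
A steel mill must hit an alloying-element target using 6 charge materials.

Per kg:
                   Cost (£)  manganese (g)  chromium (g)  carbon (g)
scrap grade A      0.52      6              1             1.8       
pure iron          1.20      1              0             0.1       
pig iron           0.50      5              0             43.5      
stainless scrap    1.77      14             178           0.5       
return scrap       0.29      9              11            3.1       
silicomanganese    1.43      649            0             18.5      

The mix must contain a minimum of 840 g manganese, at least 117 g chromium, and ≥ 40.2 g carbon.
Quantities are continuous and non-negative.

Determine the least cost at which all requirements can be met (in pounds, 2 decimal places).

This is a linear program. Let x1 = kg of scrap grade A, x2 = kg of pure iron, x3 = kg of pig iron, x4 = kg of stainless scrap, x5 = kg of return scrap, x6 = kg of silicomanganese.
Minimise 0.52x1 + 1.2x2 + 0.5x3 + 1.77x4 + 0.29x5 + 1.43x6 s.t.:
  6x1 + 1x2 + 5x3 + 14x4 + 9x5 + 649x6 ≥ 840   (manganese)
  1x1 + 178x4 + 11x5 ≥ 117   (chromium)
  1.8x1 + 0.1x2 + 43.5x3 + 0.5x4 + 3.1x5 + 18.5x6 ≥ 40.2   (carbon)
  x1, x2, x3, x4, x5, x6 ≥ 0.
The minimum-cost mix takes nothing from scrap grade A, pure iron, return scrap — only pig iron, stainless scrap, silicomanganese. Binding constraints: manganese, chromium, carbon.
So pig iron = 0.3734 kg, stainless scrap = 0.6573 kg, silicomanganese = 1.277 kg.
Objective = 0.5·0.3734 + 1.77·0.6573 + 1.43·1.277 = 3.1762.

£3.18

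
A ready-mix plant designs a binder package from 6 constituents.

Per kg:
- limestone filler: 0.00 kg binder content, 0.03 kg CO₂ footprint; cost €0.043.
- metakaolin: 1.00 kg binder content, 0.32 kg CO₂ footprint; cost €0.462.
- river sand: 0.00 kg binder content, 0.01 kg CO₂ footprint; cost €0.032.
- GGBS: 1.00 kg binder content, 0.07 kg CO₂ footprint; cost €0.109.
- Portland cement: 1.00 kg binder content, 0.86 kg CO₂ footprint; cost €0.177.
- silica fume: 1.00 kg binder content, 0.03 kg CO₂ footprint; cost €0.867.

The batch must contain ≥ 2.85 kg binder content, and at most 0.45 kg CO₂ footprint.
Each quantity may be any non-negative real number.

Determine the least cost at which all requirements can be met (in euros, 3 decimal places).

This is a linear program. Let x1 = kg of limestone filler, x2 = kg of metakaolin, x3 = kg of river sand, x4 = kg of GGBS, x5 = kg of Portland cement, x6 = kg of silica fume.
min 0.043x1 + 0.462x2 + 0.032x3 + 0.109x4 + 0.177x5 + 0.867x6 subject to:
  1x2 + 1x4 + 1x5 + 1x6 ≥ 2.85   (binder content)
  0.03x1 + 0.32x2 + 0.01x3 + 0.07x4 + 0.86x5 + 0.03x6 ≤ 0.45   (CO₂ footprint)
  x1, x2, x3, x4, x5, x6 ≥ 0.
The optimal basis is {GGBS}; limestone filler, metakaolin, river sand, Portland cement, silica fume drop out. Binding constraint: binder content.
So GGBS = 2.85 kg.
Cost = 0.109·2.85 = 0.31065.

€0.311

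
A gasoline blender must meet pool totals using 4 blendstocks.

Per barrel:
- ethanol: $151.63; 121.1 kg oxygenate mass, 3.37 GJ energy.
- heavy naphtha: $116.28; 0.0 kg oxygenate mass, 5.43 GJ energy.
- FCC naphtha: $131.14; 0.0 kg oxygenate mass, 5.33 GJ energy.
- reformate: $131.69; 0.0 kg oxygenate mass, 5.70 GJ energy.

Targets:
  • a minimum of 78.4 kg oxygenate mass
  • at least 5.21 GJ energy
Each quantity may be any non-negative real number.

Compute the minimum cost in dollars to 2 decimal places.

This is a linear program. Let x1 = barrels of ethanol, x2 = barrels of heavy naphtha, x3 = barrels of FCC naphtha, x4 = barrels of reformate.
min 151.63x1 + 116.28x2 + 131.14x3 + 131.69x4 with:
  121.1x1 ≥ 78.4   (oxygenate mass)
  3.37x1 + 5.43x2 + 5.33x3 + 5.7x4 ≥ 5.21   (energy)
  x1, x2, x3, x4 ≥ 0.
The cheapest feasible vertex uses only ethanol, heavy naphtha; FCC naphtha, reformate are not used. There the oxygenate mass and energy constraints are tight.
Solving gives x1 = 0.6474, x2 = 0.5577.
Cost = 151.63·0.6474 + 116.28·0.5577 = 163.0146.

$163.01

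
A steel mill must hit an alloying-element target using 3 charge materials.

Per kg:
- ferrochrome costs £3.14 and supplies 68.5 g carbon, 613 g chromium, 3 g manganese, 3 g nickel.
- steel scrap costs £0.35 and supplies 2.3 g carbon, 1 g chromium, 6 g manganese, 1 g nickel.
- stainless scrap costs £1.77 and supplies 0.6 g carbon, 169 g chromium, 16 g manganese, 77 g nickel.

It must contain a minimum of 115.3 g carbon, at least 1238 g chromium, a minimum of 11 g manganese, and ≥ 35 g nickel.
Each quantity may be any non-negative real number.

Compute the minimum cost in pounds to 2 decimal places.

£6.69

This is a linear program. Let x1 = kg of ferrochrome, x2 = kg of steel scrap, x3 = kg of stainless scrap.
Minimise 3.14x1 + 0.35x2 + 1.77x3 with:
  68.5x1 + 2.3x2 + 0.6x3 ≥ 115.3   (carbon)
  613x1 + 1x2 + 169x3 ≥ 1238   (chromium)
  3x1 + 6x2 + 16x3 ≥ 11   (manganese)
  3x1 + 1x2 + 77x3 ≥ 35   (nickel)
  x1, x2, x3 ≥ 0.
The minimum-cost mix takes nothing from steel scrap — only ferrochrome, stainless scrap. The chromium and nickel requirements are met with equality.
So ferrochrome = 1.915 kg, stainless scrap = 0.3799 kg.
Hence cost = 3.14·1.915 + 1.77·0.3799 = £6.6855.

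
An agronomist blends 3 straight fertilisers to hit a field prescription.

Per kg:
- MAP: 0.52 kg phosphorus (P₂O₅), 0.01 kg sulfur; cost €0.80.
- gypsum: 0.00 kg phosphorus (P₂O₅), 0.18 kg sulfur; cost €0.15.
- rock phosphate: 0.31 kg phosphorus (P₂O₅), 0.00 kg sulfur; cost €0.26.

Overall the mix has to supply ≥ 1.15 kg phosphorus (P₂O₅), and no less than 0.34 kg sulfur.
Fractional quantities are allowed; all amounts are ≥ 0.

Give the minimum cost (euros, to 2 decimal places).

€1.25

Treat it as an LP. Let x1 = kg of MAP, x2 = kg of gypsum, x3 = kg of rock phosphate.
min 0.8x1 + 0.15x2 + 0.26x3 subject to:
  0.52x1 + 0.31x3 ≥ 1.15   (phosphorus (P₂O₅))
  0.01x1 + 0.18x2 ≥ 0.34   (sulfur)
  x1, x2, x3 ≥ 0.
The cheapest feasible vertex uses only gypsum, rock phosphate; MAP is not used. The phosphorus (P₂O₅) and sulfur requirements are met with equality.
So gypsum = 1.889 kg, rock phosphate = 3.71 kg.
Hence cost = 0.15·1.889 + 0.26·3.71 = €1.2480.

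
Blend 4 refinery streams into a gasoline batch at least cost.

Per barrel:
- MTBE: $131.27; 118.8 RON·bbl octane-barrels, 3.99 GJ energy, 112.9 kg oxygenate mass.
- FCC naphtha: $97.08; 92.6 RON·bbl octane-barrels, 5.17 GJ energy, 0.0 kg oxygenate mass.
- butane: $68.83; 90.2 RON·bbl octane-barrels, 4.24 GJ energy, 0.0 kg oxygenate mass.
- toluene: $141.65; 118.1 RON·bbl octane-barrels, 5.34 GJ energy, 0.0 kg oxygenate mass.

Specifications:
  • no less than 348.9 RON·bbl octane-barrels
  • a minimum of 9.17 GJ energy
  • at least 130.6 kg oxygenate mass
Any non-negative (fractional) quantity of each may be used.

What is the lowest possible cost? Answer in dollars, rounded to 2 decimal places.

$313.22

Let x1 = barrels of MTBE, x2 = barrels of FCC naphtha, x3 = barrels of butane, x4 = barrels of toluene.
Minimise 131.27x1 + 97.08x2 + 68.83x3 + 141.65x4 with:
  118.8x1 + 92.6x2 + 90.2x3 + 118.1x4 ≥ 348.9   (octane-barrels)
  3.99x1 + 5.17x2 + 4.24x3 + 5.34x4 ≥ 9.17   (energy)
  112.9x1 ≥ 130.6   (oxygenate mass)
  x1, x2, x3, x4 ≥ 0.
The optimal basis is {MTBE, butane}; FCC naphtha, toluene drop out. The octane-barrels and oxygenate mass requirements are met with equality.
Solving gives x1 = 1.15678, x3 = 2.34451.
Total cost: 131.27·1.15678 + 68.83·2.34451 = 313.2231.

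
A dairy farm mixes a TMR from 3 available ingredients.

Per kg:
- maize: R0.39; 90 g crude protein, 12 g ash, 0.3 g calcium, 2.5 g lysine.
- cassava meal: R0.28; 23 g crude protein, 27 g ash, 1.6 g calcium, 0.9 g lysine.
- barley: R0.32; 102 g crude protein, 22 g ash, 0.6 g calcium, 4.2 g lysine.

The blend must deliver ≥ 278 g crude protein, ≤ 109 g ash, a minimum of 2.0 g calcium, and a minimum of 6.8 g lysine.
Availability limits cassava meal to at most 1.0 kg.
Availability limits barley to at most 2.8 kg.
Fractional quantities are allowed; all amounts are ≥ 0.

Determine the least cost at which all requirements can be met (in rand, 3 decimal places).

R0.924

Let x1 = kg of maize, x2 = kg of cassava meal, x3 = kg of barley.
min 0.39x1 + 0.28x2 + 0.32x3 subject to:
  90x1 + 23x2 + 102x3 ≥ 278   (crude protein)
  12x1 + 27x2 + 22x3 ≤ 109   (ash)
  0.3x1 + 1.6x2 + 0.6x3 ≥ 2   (calcium)
  2.5x1 + 0.9x2 + 4.2x3 ≥ 6.8   (lysine)
  x2 ≤ 1
  x3 ≤ 2.8
  x1, x2, x3 ≥ 0.
At the optimum only cassava meal, barley are positive (maize = 0). The crude protein and calcium requirements are met with equality.
So cassava meal = 0.249 kg, barley = 2.669 kg.
Objective = 0.28·0.249 + 0.32·2.669 = 0.92380.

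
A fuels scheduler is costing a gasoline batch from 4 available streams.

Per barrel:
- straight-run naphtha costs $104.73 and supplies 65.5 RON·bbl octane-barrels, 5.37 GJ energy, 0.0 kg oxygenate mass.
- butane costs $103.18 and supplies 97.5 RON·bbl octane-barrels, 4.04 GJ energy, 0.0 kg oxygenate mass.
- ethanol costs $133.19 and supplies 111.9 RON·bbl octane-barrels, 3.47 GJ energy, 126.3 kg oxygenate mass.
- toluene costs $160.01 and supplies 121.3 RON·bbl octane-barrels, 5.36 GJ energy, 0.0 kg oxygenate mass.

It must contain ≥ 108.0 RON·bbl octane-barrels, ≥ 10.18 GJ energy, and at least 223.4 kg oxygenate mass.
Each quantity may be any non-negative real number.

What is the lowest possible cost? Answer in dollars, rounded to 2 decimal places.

$314.42

Let x1 = barrels of straight-run naphtha, x2 = barrels of butane, x3 = barrels of ethanol, x4 = barrels of toluene.
Minimize 104.73x1 + 103.18x2 + 133.19x3 + 160.01x4 s.t.:
  65.5x1 + 97.5x2 + 111.9x3 + 121.3x4 ≥ 108   (octane-barrels)
  5.37x1 + 4.04x2 + 3.47x3 + 5.36x4 ≥ 10.18   (energy)
  126.3x3 ≥ 223.4   (oxygenate mass)
  x1, x2, x3, x4 ≥ 0.
The optimal basis is {straight-run naphtha, ethanol}; butane, toluene drop out. Binding constraints: energy and oxygenate mass.
That vertex is x1 = 0.75275, x3 = 1.7688.
Total cost: 104.73·0.75275 + 133.19·1.7688 = 314.4220.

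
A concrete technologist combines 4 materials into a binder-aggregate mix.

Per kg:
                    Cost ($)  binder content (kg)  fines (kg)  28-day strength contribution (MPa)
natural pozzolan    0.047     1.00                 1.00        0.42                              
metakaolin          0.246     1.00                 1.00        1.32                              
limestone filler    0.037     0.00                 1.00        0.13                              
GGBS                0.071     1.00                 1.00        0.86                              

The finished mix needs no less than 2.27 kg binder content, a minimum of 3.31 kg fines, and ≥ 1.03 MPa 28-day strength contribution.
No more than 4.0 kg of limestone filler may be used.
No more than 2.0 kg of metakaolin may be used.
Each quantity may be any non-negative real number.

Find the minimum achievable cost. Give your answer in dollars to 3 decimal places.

$0.145

This is a linear program. Let x1 = kg of natural pozzolan, x2 = kg of metakaolin, x3 = kg of limestone filler, x4 = kg of GGBS.
Minimize 0.047x1 + 0.246x2 + 0.037x3 + 0.071x4 subject to:
  1x1 + 1x2 + 1x4 ≥ 2.27   (binder content)
  1x1 + 1x2 + 1x3 + 1x4 ≥ 3.31   (fines)
  0.42x1 + 1.32x2 + 0.13x3 + 0.86x4 ≥ 1.03   (28-day strength contribution)
  x3 ≤ 4
  x2 ≤ 2
  x1, x2, x3, x4 ≥ 0.
The minimum-cost mix takes nothing from metakaolin, GGBS — only natural pozzolan, limestone filler. There the binder content and fines constraints are tight.
So natural pozzolan = 2.27 kg, limestone filler = 1.04 kg.
Objective = 0.047·2.27 + 0.037·1.04 = 0.14517.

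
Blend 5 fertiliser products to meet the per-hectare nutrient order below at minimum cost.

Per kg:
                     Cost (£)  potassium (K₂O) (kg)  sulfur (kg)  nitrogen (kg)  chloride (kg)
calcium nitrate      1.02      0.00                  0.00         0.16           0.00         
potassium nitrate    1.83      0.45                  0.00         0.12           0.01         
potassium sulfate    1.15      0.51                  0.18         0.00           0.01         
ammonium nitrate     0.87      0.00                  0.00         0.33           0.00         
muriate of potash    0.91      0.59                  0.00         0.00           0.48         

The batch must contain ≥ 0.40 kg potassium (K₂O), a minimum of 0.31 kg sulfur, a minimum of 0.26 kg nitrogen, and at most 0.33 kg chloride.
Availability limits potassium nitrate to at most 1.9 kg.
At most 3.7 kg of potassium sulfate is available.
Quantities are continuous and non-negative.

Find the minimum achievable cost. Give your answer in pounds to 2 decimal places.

£2.67

Let x1 = kg of calcium nitrate, x2 = kg of potassium nitrate, x3 = kg of potassium sulfate, x4 = kg of ammonium nitrate, x5 = kg of muriate of potash.
min 1.02x1 + 1.83x2 + 1.15x3 + 0.87x4 + 0.91x5 with:
  0.45x2 + 0.51x3 + 0.59x5 ≥ 0.4   (potassium (K₂O))
  0.18x3 ≥ 0.31   (sulfur)
  0.16x1 + 0.12x2 + 0.33x4 ≥ 0.26   (nitrogen)
  0.01x2 + 0.01x3 + 0.48x5 ≤ 0.33   (chloride)
  x2 ≤ 1.9
  x3 ≤ 3.7
  x1, x2, x3, x4, x5 ≥ 0.
At the optimum only potassium sulfate, ammonium nitrate are positive (calcium nitrate, potassium nitrate, muriate of potash = 0). The sulfur and nitrogen requirements are met with equality.
So potassium sulfate = 1.722 kg, ammonium nitrate = 0.7879 kg.
Hence cost = 1.15·1.722 + 0.87·0.7879 = £2.6658.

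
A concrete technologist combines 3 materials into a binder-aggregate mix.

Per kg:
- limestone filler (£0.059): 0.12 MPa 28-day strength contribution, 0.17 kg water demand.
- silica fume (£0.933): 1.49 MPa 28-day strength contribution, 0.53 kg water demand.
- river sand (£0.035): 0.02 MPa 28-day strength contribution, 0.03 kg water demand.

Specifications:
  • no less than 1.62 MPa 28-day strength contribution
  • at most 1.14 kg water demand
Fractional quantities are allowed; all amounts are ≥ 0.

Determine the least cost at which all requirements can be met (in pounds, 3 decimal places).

£0.943

Treat it as an LP. Let x1 = kg of limestone filler, x2 = kg of silica fume, x3 = kg of river sand.
min 0.059x1 + 0.933x2 + 0.035x3 with:
  0.12x1 + 1.49x2 + 0.02x3 ≥ 1.62   (28-day strength contribution)
  0.17x1 + 0.53x2 + 0.03x3 ≤ 1.14   (water demand)
  x1, x2, x3 ≥ 0.
The optimal basis is {limestone filler, silica fume}; river sand drops out. Binding constraints: 28-day strength contribution and water demand.
So limestone filler = 4.428 kg, silica fume = 0.7306 kg.
Objective = 0.059·4.428 + 0.933·0.7306 = 0.94290.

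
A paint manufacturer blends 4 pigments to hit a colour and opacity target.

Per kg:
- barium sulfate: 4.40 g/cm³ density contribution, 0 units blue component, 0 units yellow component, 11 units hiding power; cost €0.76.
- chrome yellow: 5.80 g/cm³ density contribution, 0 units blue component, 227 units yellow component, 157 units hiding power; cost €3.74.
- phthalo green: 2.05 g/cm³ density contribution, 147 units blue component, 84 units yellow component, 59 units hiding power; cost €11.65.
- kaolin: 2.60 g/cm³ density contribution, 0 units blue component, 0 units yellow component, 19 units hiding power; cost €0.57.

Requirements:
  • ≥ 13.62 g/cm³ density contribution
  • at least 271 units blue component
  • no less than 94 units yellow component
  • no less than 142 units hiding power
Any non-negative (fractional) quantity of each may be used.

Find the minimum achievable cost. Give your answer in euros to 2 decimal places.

Let x1 = kg of barium sulfate, x2 = kg of chrome yellow, x3 = kg of phthalo green, x4 = kg of kaolin.
Minimise 0.76x1 + 3.74x2 + 11.65x3 + 0.57x4 subject to:
  4.4x1 + 5.8x2 + 2.05x3 + 2.6x4 ≥ 13.62   (density contribution)
  147x3 ≥ 271   (blue component)
  227x2 + 84x3 ≥ 94   (yellow component)
  11x1 + 157x2 + 59x3 + 19x4 ≥ 142   (hiding power)
  x1, x2, x3, x4 ≥ 0.
The minimum-cost mix takes nothing from chrome yellow — only barium sulfate, phthalo green, kaolin. The density contribution, blue component, hiding power requirements are met with equality.
That vertex is x1 = 1.8286, x3 = 1.8435, x4 = 0.69035.
Objective = 0.76·1.8286 + 11.65·1.8435 + 0.57·0.69035 = 23.2600.

€23.26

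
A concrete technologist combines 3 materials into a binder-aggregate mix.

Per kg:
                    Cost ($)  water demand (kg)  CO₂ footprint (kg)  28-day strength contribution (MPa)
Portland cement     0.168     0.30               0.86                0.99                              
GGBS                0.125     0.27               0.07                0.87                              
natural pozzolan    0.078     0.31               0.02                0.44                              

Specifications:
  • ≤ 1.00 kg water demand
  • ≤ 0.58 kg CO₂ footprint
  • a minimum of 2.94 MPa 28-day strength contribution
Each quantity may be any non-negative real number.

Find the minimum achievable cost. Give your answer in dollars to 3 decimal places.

This is a linear program. Let x1 = kg of Portland cement, x2 = kg of GGBS, x3 = kg of natural pozzolan.
Minimise 0.168x1 + 0.125x2 + 0.078x3 with:
  0.3x1 + 0.27x2 + 0.31x3 ≤ 1   (water demand)
  0.86x1 + 0.07x2 + 0.02x3 ≤ 0.58   (CO₂ footprint)
  0.99x1 + 0.87x2 + 0.44x3 ≥ 2.94   (28-day strength contribution)
  x1, x2, x3 ≥ 0.
The optimal basis is {GGBS}; Portland cement, natural pozzolan drop out. Binding constraint: 28-day strength contribution.
So GGBS = 3.379 kg.
Total cost: 0.125·3.379 = 0.42238.

$0.422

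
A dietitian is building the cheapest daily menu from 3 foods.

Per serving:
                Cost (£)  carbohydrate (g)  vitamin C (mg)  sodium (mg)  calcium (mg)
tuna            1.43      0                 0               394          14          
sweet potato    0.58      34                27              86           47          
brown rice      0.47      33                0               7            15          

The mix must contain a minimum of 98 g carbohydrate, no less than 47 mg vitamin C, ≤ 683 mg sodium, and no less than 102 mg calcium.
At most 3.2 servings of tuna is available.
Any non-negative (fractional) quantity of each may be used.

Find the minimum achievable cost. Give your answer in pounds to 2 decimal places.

£1.57

Let x1 = servings of tuna, x2 = servings of sweet potato, x3 = servings of brown rice.
Minimize 1.43x1 + 0.58x2 + 0.47x3 with:
  34x2 + 33x3 ≥ 98   (carbohydrate)
  27x2 ≥ 47   (vitamin C)
  394x1 + 86x2 + 7x3 ≤ 683   (sodium)
  14x1 + 47x2 + 15x3 ≥ 102   (calcium)
  x1 ≤ 3.2
  x1, x2, x3 ≥ 0.
At the optimum only sweet potato, brown rice are positive (tuna = 0). Binding constraints: carbohydrate and calcium.
Solving gives x2 = 1.821, x3 = 1.093.
Cost = 0.58·1.821 + 0.47·1.093 = 1.5699.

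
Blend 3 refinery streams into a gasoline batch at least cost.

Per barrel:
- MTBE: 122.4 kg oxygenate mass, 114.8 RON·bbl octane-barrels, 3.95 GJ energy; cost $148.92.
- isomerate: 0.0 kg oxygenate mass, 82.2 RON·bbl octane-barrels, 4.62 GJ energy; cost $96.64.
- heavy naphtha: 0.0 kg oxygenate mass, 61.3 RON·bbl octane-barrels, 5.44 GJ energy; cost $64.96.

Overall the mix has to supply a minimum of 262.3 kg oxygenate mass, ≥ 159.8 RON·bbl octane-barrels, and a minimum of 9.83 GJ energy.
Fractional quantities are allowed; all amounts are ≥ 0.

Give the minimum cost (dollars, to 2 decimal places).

Let x1 = barrels of MTBE, x2 = barrels of isomerate, x3 = barrels of heavy naphtha.
Minimize 148.92x1 + 96.64x2 + 64.96x3 with:
  122.4x1 ≥ 262.3   (oxygenate mass)
  114.8x1 + 82.2x2 + 61.3x3 ≥ 159.8   (octane-barrels)
  3.95x1 + 4.62x2 + 5.44x3 ≥ 9.83   (energy)
  x1, x2, x3 ≥ 0.
The cheapest feasible vertex uses only MTBE, heavy naphtha; isomerate is not used. There the oxygenate mass and energy constraints are tight.
Optimal quantities: MTBE = 2.14297 barrels, heavy naphtha = 0.250966 barrels.
Cost = 148.92·2.14297 + 64.96·0.250966 = 335.4338.

$335.43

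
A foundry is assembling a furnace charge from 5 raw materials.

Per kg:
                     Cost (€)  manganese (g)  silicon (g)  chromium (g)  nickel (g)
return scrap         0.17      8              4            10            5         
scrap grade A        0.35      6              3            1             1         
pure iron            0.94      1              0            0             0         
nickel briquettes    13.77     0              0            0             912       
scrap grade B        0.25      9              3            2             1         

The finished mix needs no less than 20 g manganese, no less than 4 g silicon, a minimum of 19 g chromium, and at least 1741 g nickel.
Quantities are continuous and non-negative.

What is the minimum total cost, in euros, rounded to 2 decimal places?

€26.52

Set it up as a linear program. Let x1 = kg of return scrap, x2 = kg of scrap grade A, x3 = kg of pure iron, x4 = kg of nickel briquettes, x5 = kg of scrap grade B.
Minimise 0.17x1 + 0.35x2 + 0.94x3 + 13.77x4 + 0.25x5 subject to:
  8x1 + 6x2 + 1x3 + 9x5 ≥ 20   (manganese)
  4x1 + 3x2 + 3x5 ≥ 4   (silicon)
  10x1 + 1x2 + 2x5 ≥ 19   (chromium)
  5x1 + 1x2 + 912x4 + 1x5 ≥ 1741   (nickel)
  x1, x2, x3, x4, x5 ≥ 0.
At the optimum only return scrap, nickel briquettes are positive (scrap grade A, pure iron, scrap grade B = 0). The manganese and nickel requirements are met with equality.
Optimal quantities: return scrap = 2.5 kg, nickel briquettes = 1.895 kg.
Total cost: 0.17·2.5 + 13.77·1.895 = 26.5192.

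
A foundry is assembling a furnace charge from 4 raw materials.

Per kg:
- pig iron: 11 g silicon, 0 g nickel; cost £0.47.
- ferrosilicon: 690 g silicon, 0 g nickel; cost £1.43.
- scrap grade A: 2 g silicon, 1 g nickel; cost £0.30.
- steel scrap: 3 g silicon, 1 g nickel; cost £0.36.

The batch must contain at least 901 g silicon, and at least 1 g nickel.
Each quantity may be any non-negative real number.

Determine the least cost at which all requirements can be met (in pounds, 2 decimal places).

Let x1 = kg of pig iron, x2 = kg of ferrosilicon, x3 = kg of scrap grade A, x4 = kg of steel scrap.
min 0.47x1 + 1.43x2 + 0.3x3 + 0.36x4 s.t.:
  11x1 + 690x2 + 2x3 + 3x4 ≥ 901   (silicon)
  1x3 + 1x4 ≥ 1   (nickel)
  x1, x2, x3, x4 ≥ 0.
At the optimum only ferrosilicon, scrap grade A are positive (pig iron, steel scrap = 0). There the silicon and nickel constraints are tight.
Optimal quantities: ferrosilicon = 1.303 kg, scrap grade A = 1 kg.
Total cost: 1.43·1.303 + 0.3·1 = 2.1633.

£2.16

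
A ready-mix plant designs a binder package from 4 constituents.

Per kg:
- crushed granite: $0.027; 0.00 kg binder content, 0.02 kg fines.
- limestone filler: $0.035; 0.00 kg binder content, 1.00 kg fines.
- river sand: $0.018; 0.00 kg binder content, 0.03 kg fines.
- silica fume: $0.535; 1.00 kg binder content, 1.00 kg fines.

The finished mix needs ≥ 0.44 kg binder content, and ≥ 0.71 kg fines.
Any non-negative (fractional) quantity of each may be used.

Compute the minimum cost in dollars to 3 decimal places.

$0.245

Let x1 = kg of crushed granite, x2 = kg of limestone filler, x3 = kg of river sand, x4 = kg of silica fume.
Minimize 0.027x1 + 0.035x2 + 0.018x3 + 0.535x4 with:
  1x4 ≥ 0.44   (binder content)
  0.02x1 + 1x2 + 0.03x3 + 1x4 ≥ 0.71   (fines)
  x1, x2, x3, x4 ≥ 0.
The cheapest feasible vertex uses only limestone filler, silica fume; crushed granite, river sand are not used. The binder content and fines requirements are met with equality.
Solving gives x2 = 0.27, x4 = 0.44.
Hence cost = 0.035·0.27 + 0.535·0.44 = $0.24485.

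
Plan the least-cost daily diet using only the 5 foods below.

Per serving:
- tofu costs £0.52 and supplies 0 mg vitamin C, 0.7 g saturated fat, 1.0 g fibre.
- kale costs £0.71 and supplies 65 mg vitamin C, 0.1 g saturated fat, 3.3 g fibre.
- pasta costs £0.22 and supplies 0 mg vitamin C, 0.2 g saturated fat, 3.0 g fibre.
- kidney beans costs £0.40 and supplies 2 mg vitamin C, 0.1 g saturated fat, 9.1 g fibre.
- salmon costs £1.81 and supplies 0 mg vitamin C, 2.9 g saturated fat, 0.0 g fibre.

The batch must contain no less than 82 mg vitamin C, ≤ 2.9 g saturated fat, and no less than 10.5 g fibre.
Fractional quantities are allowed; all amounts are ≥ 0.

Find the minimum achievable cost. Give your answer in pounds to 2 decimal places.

Let x1 = servings of tofu, x2 = servings of kale, x3 = servings of pasta, x4 = servings of kidney beans, x5 = servings of salmon.
min 0.52x1 + 0.71x2 + 0.22x3 + 0.4x4 + 1.81x5 s.t.:
  65x2 + 2x4 ≥ 82   (vitamin C)
  0.7x1 + 0.1x2 + 0.2x3 + 0.1x4 + 2.9x5 ≤ 2.9   (saturated fat)
  1x1 + 3.3x2 + 3x3 + 9.1x4 ≥ 10.5   (fibre)
  x1, x2, x3, x4, x5 ≥ 0.
The cheapest feasible vertex uses only kale, kidney beans; tofu, pasta, salmon are not used. There the vitamin C and fibre constraints are tight.
Optimal quantities: kale = 1.24 servings, kidney beans = 0.7042 servings.
Objective = 0.71·1.24 + 0.4·0.7042 = 1.1621.

£1.16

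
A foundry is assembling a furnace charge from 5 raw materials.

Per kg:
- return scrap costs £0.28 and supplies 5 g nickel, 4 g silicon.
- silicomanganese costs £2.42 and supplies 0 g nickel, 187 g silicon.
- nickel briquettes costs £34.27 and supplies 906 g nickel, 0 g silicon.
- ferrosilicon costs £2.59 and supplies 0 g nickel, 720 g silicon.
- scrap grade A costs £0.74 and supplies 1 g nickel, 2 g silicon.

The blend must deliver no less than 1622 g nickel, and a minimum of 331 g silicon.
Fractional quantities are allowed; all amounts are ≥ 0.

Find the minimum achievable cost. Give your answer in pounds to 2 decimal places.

Let x1 = kg of return scrap, x2 = kg of silicomanganese, x3 = kg of nickel briquettes, x4 = kg of ferrosilicon, x5 = kg of scrap grade A.
min 0.28x1 + 2.42x2 + 34.27x3 + 2.59x4 + 0.74x5 with:
  5x1 + 906x3 + 1x5 ≥ 1622   (nickel)
  4x1 + 187x2 + 720x4 + 2x5 ≥ 331   (silicon)
  x1, x2, x3, x4, x5 ≥ 0.
The minimum-cost mix takes nothing from return scrap, silicomanganese, scrap grade A — only nickel briquettes, ferrosilicon. There the nickel and silicon constraints are tight.
Solving gives x3 = 1.7903, x4 = 0.45972.
Total cost: 34.27·1.7903 + 2.59·0.45972 = 62.5443.

£62.54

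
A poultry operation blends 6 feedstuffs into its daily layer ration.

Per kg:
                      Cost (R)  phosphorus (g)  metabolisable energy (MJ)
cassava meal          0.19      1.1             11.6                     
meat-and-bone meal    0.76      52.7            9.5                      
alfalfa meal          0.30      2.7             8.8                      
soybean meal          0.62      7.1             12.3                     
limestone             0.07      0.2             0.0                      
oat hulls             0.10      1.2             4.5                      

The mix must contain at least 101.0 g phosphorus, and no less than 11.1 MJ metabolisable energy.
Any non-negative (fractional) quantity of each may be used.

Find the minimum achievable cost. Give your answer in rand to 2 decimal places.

R1.46

Let x1 = kg of cassava meal, x2 = kg of meat-and-bone meal, x3 = kg of alfalfa meal, x4 = kg of soybean meal, x5 = kg of limestone, x6 = kg of oat hulls.
min 0.19x1 + 0.76x2 + 0.3x3 + 0.62x4 + 0.07x5 + 0.1x6 subject to:
  1.1x1 + 52.7x2 + 2.7x3 + 7.1x4 + 0.2x5 + 1.2x6 ≥ 101   (phosphorus)
  11.6x1 + 9.5x2 + 8.8x3 + 12.3x4 + 4.5x6 ≥ 11.1   (metabolisable energy)
  x1, x2, x3, x4, x5, x6 ≥ 0.
The cheapest feasible vertex uses only meat-and-bone meal; cassava meal, alfalfa meal, soybean meal, limestone, oat hulls are not used. There the phosphorus constraint is tight.
That vertex is x2 = 1.917.
Cost = 0.76·1.917 = 1.4569.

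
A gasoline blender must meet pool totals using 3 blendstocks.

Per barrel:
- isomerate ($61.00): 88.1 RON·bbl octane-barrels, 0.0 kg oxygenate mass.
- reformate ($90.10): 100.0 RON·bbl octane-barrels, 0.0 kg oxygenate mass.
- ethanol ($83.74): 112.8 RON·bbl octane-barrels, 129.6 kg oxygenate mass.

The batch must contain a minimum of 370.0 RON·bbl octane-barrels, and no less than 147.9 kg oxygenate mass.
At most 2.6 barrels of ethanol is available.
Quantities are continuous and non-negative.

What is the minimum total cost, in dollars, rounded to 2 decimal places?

$262.62

Let x1 = barrels of isomerate, x2 = barrels of reformate, x3 = barrels of ethanol.
min 61x1 + 90.1x2 + 83.74x3 s.t.:
  88.1x1 + 100x2 + 112.8x3 ≥ 370   (octane-barrels)
  129.6x3 ≥ 147.9   (oxygenate mass)
  x3 ≤ 2.6
  x1, x2, x3 ≥ 0.
The minimum-cost mix takes nothing from reformate — only isomerate, ethanol. The octane-barrels and oxygenate mass requirements are met with equality.
Optimal quantities: isomerate = 2.7386 barrels, ethanol = 1.1412 barrels.
Total cost: 61·2.7386 + 83.74·1.1412 = 262.6187.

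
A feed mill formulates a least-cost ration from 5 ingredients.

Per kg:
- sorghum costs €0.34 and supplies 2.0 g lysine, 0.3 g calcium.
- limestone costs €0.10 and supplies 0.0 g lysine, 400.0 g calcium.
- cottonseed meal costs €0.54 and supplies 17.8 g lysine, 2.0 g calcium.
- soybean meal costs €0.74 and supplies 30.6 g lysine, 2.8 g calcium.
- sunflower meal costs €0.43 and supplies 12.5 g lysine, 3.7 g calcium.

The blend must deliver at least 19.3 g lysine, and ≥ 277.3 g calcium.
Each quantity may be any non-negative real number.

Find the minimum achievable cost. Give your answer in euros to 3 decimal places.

€0.536

Let x1 = kg of sorghum, x2 = kg of limestone, x3 = kg of cottonseed meal, x4 = kg of soybean meal, x5 = kg of sunflower meal.
Minimize 0.34x1 + 0.1x2 + 0.54x3 + 0.74x4 + 0.43x5 s.t.:
  2x1 + 17.8x3 + 30.6x4 + 12.5x5 ≥ 19.3   (lysine)
  0.3x1 + 400x2 + 2x3 + 2.8x4 + 3.7x5 ≥ 277.3   (calcium)
  x1, x2, x3, x4, x5 ≥ 0.
The minimum-cost mix takes nothing from sorghum, cottonseed meal, sunflower meal — only limestone, soybean meal. The lysine and calcium requirements are met with equality.
So limestone = 0.6888 kg, soybean meal = 0.6307 kg.
Cost = 0.1·0.6888 + 0.74·0.6307 = 0.53560.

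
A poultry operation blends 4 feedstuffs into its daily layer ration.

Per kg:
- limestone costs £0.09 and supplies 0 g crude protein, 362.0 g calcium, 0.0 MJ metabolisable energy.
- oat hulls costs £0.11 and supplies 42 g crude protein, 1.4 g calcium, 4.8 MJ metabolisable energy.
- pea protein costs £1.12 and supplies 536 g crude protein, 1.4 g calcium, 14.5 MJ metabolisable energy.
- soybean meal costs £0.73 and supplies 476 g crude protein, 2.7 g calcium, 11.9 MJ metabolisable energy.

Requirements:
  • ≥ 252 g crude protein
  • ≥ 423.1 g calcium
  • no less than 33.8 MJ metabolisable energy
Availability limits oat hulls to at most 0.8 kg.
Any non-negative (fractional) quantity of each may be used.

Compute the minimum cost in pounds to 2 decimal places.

£2.03

This is a linear program. Let x1 = kg of limestone, x2 = kg of oat hulls, x3 = kg of pea protein, x4 = kg of soybean meal.
Minimise 0.09x1 + 0.11x2 + 1.12x3 + 0.73x4 with:
  42x2 + 536x3 + 476x4 ≥ 252   (crude protein)
  362x1 + 1.4x2 + 1.4x3 + 2.7x4 ≥ 423.1   (calcium)
  4.8x2 + 14.5x3 + 11.9x4 ≥ 33.8   (metabolisable energy)
  x2 ≤ 0.8
  x1, x2, x3, x4 ≥ 0.
At the optimum only limestone, oat hulls, soybean meal are positive (pea protein = 0). The calcium, metabolisable energy, the oat hulls cap requirements are met with equality.
So limestone = 1.147 kg, oat hulls = 0.8 kg, soybean meal = 2.518 kg.
Total cost: 0.09·1.147 + 0.11·0.8 + 0.73·2.518 = 2.0294.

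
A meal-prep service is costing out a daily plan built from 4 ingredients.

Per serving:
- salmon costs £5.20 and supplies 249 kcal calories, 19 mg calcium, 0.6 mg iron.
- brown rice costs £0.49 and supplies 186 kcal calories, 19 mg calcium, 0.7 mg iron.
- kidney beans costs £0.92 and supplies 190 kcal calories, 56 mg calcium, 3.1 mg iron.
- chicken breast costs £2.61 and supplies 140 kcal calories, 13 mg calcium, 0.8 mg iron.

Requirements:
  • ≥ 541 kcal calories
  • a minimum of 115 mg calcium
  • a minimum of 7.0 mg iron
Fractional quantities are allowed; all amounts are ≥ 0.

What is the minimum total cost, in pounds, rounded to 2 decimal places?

£2.30

This is a linear program. Let x1 = servings of salmon, x2 = servings of brown rice, x3 = servings of kidney beans, x4 = servings of chicken breast.
min 5.2x1 + 0.49x2 + 0.92x3 + 2.61x4 with:
  249x1 + 186x2 + 190x3 + 140x4 ≥ 541   (calories)
  19x1 + 19x2 + 56x3 + 13x4 ≥ 115   (calcium)
  0.6x1 + 0.7x2 + 3.1x3 + 0.8x4 ≥ 7   (iron)
  x1, x2, x3, x4 ≥ 0.
At the optimum only brown rice, kidney beans are positive (salmon, chicken breast = 0). Binding constraints: calories and iron.
That vertex is x2 = 0.7825, x3 = 2.081.
Hence cost = 0.49·0.7825 + 0.92·2.081 = £2.2979.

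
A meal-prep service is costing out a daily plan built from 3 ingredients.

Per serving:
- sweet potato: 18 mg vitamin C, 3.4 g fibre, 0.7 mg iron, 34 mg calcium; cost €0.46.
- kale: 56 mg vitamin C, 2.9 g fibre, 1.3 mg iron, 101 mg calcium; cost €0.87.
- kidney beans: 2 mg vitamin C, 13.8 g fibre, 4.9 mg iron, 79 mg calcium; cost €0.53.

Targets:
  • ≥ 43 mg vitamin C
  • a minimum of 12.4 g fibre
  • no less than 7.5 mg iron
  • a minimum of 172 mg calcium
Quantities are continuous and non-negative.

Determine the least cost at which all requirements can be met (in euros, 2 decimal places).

This is a linear program. Let x1 = servings of sweet potato, x2 = servings of kale, x3 = servings of kidney beans.
Minimise 0.46x1 + 0.87x2 + 0.53x3 subject to:
  18x1 + 56x2 + 2x3 ≥ 43   (vitamin C)
  3.4x1 + 2.9x2 + 13.8x3 ≥ 12.4   (fibre)
  0.7x1 + 1.3x2 + 4.9x3 ≥ 7.5   (iron)
  34x1 + 101x2 + 79x3 ≥ 172   (calcium)
  x1, x2, x3 ≥ 0.
At the optimum only kale, kidney beans are positive (sweet potato = 0). There the vitamin C and iron constraints are tight.
So kale = 0.72 servings, kidney beans = 1.34 servings.
Objective = 0.87·0.72 + 0.53·1.34 = 1.3366.

€1.34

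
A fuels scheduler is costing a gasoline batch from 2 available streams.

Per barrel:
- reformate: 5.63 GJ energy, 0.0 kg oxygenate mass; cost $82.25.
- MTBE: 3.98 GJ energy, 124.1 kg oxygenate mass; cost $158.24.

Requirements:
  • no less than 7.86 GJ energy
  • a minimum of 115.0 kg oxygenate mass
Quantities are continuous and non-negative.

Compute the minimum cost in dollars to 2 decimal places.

$207.58

Let x1 = barrels of reformate, x2 = barrels of MTBE.
min 82.25x1 + 158.24x2 with:
  5.63x1 + 3.98x2 ≥ 7.86   (energy)
  124.1x2 ≥ 115   (oxygenate mass)
  x1, x2 ≥ 0.
Both inputs are positive at the optimum. There the energy and oxygenate mass constraints are tight.
That vertex is x1 = 0.741, x2 = 0.92667.
Total cost: 82.25·0.741 + 158.24·0.92667 = 207.5835.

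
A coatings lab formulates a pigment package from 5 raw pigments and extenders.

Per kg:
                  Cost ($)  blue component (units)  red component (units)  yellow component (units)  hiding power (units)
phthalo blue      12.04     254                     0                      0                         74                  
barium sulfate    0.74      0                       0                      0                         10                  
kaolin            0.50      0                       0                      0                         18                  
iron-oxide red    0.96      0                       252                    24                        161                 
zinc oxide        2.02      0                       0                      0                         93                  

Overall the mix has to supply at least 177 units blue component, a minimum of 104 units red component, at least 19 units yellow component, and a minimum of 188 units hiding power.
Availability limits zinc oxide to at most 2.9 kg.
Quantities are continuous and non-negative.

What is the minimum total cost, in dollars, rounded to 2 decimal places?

$9.20

Set it up as a linear program. Let x1 = kg of phthalo blue, x2 = kg of barium sulfate, x3 = kg of kaolin, x4 = kg of iron-oxide red, x5 = kg of zinc oxide.
min 12.04x1 + 0.74x2 + 0.5x3 + 0.96x4 + 2.02x5 s.t.:
  254x1 ≥ 177   (blue component)
  252x4 ≥ 104   (red component)
  24x4 ≥ 19   (yellow component)
  74x1 + 10x2 + 18x3 + 161x4 + 93x5 ≥ 188   (hiding power)
  x5 ≤ 2.9
  x1, x2, x3, x4, x5 ≥ 0.
The minimum-cost mix takes nothing from barium sulfate, kaolin, zinc oxide — only phthalo blue, iron-oxide red. There the blue component and hiding power constraints are tight.
So phthalo blue = 0.6969 kg, iron-oxide red = 0.8474 kg.
Hence cost = 12.04·0.6969 + 0.96·0.8474 = $9.2042.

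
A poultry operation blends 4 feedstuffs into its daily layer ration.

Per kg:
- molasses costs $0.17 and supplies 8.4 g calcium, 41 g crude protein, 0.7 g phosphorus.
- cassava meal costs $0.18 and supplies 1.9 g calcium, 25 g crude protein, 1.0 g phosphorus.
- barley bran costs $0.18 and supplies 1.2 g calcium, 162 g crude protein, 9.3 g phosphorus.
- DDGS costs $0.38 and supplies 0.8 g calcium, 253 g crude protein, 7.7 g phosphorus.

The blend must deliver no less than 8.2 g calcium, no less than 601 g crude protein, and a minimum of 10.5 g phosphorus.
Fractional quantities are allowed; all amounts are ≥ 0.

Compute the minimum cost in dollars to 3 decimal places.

$0.725

Let x1 = kg of molasses, x2 = kg of cassava meal, x3 = kg of barley bran, x4 = kg of DDGS.
min 0.17x1 + 0.18x2 + 0.18x3 + 0.38x4 subject to:
  8.4x1 + 1.9x2 + 1.2x3 + 0.8x4 ≥ 8.2   (calcium)
  41x1 + 25x2 + 162x3 + 253x4 ≥ 601   (crude protein)
  0.7x1 + 1x2 + 9.3x3 + 7.7x4 ≥ 10.5   (phosphorus)
  x1, x2, x3, x4 ≥ 0.
At the optimum only molasses, barley bran are positive (cassava meal, DDGS = 0). Binding constraints: calcium and crude protein.
Optimal quantities: molasses = 0.4629 kg, barley bran = 3.593 kg.
Cost = 0.17·0.4629 + 0.18·3.593 = 0.72543.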